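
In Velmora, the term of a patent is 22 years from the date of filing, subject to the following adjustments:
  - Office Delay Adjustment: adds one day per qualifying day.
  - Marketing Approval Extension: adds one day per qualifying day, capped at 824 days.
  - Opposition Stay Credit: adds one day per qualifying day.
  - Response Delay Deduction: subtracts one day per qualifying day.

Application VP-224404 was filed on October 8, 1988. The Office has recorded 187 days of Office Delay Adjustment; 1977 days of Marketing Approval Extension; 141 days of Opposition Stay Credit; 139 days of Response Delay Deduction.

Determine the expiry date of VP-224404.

July 17, 2013

Base term: filing date + 22 years → 8 October 2010.
Office Delay Adjustment: +187 days → 13 April 2011.
Marketing Approval Extension: 1977 days claimed exceeds the 824-day cap, so +824 days → 15 July 2013.
Opposition Stay Credit: +141 days → 3 December 2013.
Response Delay Deduction: −139 days → 17 July 2013.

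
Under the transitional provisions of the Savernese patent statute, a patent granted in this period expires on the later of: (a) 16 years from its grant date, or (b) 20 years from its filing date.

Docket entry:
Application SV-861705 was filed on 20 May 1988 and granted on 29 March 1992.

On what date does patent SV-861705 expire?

May 20, 2008

(a) grant + 16 years → 29 March 2008.
(b) filing + 20 years → 20 May 2008.
Later of the two: 20 May 2008.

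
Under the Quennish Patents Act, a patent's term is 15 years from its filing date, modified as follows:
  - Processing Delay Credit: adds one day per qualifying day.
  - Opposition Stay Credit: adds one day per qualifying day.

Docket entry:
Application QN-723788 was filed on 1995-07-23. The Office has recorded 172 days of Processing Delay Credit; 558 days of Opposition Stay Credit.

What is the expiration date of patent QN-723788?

Base term: filing date + 15 years → 23 July 2010.
Processing Delay Credit: +172 days → 11 January 2011.
Opposition Stay Credit: +558 days → 22 July 2012.

July 22, 2012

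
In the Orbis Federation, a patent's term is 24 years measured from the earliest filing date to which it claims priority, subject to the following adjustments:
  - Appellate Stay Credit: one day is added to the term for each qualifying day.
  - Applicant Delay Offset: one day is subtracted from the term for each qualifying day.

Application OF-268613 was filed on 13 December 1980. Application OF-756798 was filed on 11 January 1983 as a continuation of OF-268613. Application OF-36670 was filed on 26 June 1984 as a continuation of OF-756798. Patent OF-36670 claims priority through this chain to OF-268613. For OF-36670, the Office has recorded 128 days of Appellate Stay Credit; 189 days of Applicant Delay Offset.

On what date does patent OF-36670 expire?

Earliest priority filing: 13 December 1980.
Base term: 13 December 1980 + 24 years → 13 December 2004.
Appellate Stay Credit: +128 days → 20 April 2005.
Applicant Delay Offset: −189 days → 13 October 2004.

October 13, 2004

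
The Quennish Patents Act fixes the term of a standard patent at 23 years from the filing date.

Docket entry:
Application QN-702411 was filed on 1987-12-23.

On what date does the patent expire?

Filing date + 23 years → 23 December 2010.

December 23, 2010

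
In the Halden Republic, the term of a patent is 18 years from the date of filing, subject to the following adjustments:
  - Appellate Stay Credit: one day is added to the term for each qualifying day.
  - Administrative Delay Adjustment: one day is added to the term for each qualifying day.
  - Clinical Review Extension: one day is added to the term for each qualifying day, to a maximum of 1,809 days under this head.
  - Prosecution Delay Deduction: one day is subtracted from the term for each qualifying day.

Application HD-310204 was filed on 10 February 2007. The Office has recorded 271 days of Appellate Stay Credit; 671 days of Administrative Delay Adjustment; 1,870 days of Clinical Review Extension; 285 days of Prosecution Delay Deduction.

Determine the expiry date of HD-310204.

2031-11-12

Base term: filing date + 18 years → 10 February 2025.
Appellate Stay Credit: +271 days → 8 November 2025.
Administrative Delay Adjustment: +671 days → 10 September 2027.
Clinical Review Extension: 1870 days claimed exceeds the 1809-day cap, so +1809 days → 23 August 2032.
Prosecution Delay Deduction: −285 days → 12 November 2031.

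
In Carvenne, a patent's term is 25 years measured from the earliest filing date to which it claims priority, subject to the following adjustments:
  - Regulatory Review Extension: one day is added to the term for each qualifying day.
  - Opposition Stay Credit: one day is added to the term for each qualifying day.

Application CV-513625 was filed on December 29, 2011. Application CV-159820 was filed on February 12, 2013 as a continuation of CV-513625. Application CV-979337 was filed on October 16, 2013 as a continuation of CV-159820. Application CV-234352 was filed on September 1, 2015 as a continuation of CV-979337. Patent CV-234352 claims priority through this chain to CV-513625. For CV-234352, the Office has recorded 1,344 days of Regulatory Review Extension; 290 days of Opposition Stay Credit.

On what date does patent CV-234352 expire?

2041-06-20

Earliest priority filing: 29 December 2011.
Base term: 29 December 2011 + 25 years → 29 December 2036.
Regulatory Review Extension: +1344 days → 3 September 2040.
Opposition Stay Credit: +290 days → 20 June 2041.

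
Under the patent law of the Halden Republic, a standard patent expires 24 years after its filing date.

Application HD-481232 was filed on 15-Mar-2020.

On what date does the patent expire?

Filing date + 24 years → 15 March 2044.

March 15, 2044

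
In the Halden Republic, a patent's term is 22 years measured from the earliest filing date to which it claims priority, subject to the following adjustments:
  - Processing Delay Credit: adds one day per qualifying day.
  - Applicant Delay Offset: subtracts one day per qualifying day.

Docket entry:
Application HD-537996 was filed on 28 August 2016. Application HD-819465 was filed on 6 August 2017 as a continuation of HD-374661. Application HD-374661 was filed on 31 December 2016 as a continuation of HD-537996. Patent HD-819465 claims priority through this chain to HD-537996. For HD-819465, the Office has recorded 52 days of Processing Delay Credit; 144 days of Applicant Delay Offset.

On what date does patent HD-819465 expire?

May 28, 2038

Earliest priority filing: 28 August 2016.
Base term: 28 August 2016 + 22 years → 28 August 2038.
Processing Delay Credit: +52 days → 19 October 2038.
Applicant Delay Offset: −144 days → 28 May 2038.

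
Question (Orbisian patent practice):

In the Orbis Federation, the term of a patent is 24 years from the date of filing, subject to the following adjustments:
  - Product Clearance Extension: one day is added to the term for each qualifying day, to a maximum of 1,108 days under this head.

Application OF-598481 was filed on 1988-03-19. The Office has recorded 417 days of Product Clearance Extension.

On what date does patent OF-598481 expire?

Base term: filing date + 24 years → 19 March 2012.
Product Clearance Extension: 417 days (within the 1108-day cap) → +417 days → 10 May 2013.

2013-05-10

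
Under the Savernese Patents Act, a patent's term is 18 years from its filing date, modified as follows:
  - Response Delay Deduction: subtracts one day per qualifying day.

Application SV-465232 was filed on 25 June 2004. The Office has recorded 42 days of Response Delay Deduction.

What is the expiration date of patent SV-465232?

2022-05-14

Base term: filing date + 18 years → 25 June 2022.
Response Delay Deduction: −42 days → 14 May 2022.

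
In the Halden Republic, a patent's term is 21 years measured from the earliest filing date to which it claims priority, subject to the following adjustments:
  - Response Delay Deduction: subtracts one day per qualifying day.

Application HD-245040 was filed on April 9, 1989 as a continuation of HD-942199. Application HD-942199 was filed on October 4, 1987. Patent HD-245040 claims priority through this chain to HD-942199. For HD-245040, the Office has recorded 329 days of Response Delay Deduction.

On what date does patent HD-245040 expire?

November 10, 2007

Earliest priority filing: 4 October 1987.
Base term: 4 October 1987 + 21 years → 4 October 2008.
Response Delay Deduction: −329 days → 10 November 2007.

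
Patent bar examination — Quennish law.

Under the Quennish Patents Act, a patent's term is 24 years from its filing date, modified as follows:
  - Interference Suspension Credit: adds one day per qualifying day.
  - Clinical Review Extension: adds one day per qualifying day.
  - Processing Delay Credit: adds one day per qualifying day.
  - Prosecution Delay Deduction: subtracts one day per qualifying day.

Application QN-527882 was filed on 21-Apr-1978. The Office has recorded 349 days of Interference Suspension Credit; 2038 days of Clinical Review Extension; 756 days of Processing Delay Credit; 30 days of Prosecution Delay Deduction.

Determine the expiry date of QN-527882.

2010-10-29

Base term: filing date + 24 years → 21 April 2002.
Interference Suspension Credit: +349 days → 5 April 2003.
Clinical Review Extension: +2038 days → 2 November 2008.
Processing Delay Credit: +756 days → 28 November 2010.
Prosecution Delay Deduction: −30 days → 29 October 2010.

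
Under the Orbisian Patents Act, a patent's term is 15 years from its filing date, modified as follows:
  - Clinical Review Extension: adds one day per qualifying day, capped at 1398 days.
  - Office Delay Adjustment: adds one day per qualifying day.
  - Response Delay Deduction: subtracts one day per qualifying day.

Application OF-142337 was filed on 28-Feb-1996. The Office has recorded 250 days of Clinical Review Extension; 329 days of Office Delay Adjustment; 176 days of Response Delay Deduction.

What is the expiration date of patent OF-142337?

April 6, 2012

Base term: filing date + 15 years → 28 February 2011.
Clinical Review Extension: 250 days (within the 1398-day cap) → +250 days → 5 November 2011.
Office Delay Adjustment: +329 days → 29 September 2012.
Response Delay Deduction: −176 days → 6 April 2012.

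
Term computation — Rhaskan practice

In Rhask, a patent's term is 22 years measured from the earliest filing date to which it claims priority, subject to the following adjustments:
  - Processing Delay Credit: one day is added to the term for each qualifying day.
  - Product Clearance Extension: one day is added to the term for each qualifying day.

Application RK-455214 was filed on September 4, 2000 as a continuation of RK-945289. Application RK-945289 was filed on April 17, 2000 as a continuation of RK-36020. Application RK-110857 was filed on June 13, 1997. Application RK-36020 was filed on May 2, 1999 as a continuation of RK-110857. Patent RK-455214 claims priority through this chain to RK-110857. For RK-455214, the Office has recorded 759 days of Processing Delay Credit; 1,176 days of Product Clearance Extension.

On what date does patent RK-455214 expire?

September 29, 2024

Earliest priority filing: 13 June 1997.
Base term: 13 June 1997 + 22 years → 13 June 2019.
Processing Delay Credit: +759 days → 11 July 2021.
Product Clearance Extension: +1176 days → 29 September 2024.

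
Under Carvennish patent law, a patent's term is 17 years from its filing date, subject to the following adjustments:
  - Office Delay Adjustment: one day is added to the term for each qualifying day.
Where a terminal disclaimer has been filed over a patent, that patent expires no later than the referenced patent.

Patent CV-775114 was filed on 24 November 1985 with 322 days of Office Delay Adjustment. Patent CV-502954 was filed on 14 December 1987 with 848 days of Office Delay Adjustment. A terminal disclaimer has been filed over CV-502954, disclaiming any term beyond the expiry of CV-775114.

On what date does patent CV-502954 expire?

Natural term of CV-502954:
  Base: filing + 17 years → 14 December 2004.
  Office Delay Adjustment: +848 days → 11 April 2007.
Expiry of referenced patent CV-775114:
  Base: filing + 17 years → 24 November 2002.
  Office Delay Adjustment: +322 days → 12 October 2003.
Terminal disclaimer: CV-502954 expires on the earlier of 11 April 2007 and 12 October 2003.

2003-10-12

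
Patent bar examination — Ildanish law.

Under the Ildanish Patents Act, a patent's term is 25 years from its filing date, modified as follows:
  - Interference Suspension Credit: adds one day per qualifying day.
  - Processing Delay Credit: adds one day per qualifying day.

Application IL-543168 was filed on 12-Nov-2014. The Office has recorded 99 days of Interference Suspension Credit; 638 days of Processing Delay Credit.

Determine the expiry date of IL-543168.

Base term: filing date + 25 years → 12 November 2039.
Interference Suspension Credit: +99 days → 19 February 2040.
Processing Delay Credit: +638 days → 18 November 2041.

November 18, 2041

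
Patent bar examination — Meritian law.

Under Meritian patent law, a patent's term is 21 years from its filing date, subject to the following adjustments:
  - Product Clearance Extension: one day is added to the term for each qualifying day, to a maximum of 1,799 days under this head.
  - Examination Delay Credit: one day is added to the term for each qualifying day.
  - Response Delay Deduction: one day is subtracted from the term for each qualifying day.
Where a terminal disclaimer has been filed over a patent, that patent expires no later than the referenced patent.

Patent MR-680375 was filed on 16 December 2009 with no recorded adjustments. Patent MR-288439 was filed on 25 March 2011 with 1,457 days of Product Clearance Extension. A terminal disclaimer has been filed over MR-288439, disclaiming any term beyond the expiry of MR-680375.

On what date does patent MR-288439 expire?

Natural term of MR-288439:
  Base: filing + 21 years → 25 March 2032.
  Product Clearance Extension: 1457 days (within the 1799-day cap) → +1457 days → 21 March 2036.
Expiry of referenced patent MR-680375:
  Base: filing + 21 years → 16 December 2030.
Terminal disclaimer: MR-288439 expires on the earlier of 21 March 2036 and 16 December 2030.

2030-12-16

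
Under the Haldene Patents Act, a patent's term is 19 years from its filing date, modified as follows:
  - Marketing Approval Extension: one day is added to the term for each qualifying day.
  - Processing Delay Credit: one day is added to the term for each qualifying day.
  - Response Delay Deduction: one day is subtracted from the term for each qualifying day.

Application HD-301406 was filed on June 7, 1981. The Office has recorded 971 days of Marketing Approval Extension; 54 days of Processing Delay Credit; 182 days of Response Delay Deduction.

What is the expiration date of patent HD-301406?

Base term: filing date + 19 years → 7 June 2000.
Marketing Approval Extension: +971 days → 3 February 2003.
Processing Delay Credit: +54 days → 29 March 2003.
Response Delay Deduction: −182 days → 28 September 2002.

September 28, 2002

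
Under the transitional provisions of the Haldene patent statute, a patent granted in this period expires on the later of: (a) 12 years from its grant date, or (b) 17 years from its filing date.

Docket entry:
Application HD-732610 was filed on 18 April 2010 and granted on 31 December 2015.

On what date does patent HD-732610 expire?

December 31, 2027

(a) grant + 12 years → 31 December 2027.
(b) filing + 17 years → 18 April 2027.
Later of the two: 31 December 2027.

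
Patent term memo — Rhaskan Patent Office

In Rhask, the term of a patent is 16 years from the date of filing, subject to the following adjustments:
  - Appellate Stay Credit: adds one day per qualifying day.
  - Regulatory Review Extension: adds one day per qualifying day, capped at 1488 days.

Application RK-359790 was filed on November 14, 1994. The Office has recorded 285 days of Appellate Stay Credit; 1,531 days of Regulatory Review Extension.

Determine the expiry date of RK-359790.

Base term: filing date + 16 years → 14 November 2010.
Appellate Stay Credit: +285 days → 26 August 2011.
Regulatory Review Extension: 1531 days claimed exceeds the 1488-day cap, so +1488 days → 22 September 2015.

2015-09-22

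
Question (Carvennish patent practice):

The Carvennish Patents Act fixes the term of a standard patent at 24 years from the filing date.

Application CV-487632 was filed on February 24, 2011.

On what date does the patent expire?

February 24, 2035

Filing date + 24 years → 24 February 2035.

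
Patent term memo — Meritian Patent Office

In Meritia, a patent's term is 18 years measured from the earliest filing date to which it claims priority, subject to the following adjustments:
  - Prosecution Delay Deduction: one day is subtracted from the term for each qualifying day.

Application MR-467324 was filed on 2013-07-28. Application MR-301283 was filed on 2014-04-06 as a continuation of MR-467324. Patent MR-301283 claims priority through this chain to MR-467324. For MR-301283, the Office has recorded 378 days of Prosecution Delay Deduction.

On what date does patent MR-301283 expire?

July 15, 2030

Earliest priority filing: 28 July 2013.
Base term: 28 July 2013 + 18 years → 28 July 2031.
Prosecution Delay Deduction: −378 days → 15 July 2030.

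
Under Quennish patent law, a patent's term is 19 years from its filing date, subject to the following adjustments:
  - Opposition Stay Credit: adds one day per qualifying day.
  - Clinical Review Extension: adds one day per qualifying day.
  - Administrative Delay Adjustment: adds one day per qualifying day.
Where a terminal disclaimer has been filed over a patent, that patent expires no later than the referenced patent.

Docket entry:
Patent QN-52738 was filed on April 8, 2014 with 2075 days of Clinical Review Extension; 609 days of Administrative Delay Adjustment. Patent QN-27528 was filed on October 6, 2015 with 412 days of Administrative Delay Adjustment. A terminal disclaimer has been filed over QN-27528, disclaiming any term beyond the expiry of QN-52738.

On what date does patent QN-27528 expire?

2035-11-22

Natural term of QN-27528:
  Base: filing + 19 years → 6 October 2034.
  Administrative Delay Adjustment: +412 days → 22 November 2035.
Expiry of referenced patent QN-52738:
  Base: filing + 19 years → 8 April 2033.
  Clinical Review Extension: +2075 days → 13 December 2038.
  Administrative Delay Adjustment: +609 days → 13 August 2040.
Terminal disclaimer: QN-27528 expires on the earlier of 22 November 2035 and 13 August 2040.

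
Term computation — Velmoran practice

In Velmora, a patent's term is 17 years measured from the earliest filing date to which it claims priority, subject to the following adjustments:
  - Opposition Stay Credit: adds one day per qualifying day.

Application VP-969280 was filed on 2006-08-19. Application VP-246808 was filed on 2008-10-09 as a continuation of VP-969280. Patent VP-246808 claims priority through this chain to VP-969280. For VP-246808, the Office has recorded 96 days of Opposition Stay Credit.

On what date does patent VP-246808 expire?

Earliest priority filing: 19 August 2006.
Base term: 19 August 2006 + 17 years → 19 August 2023.
Opposition Stay Credit: +96 days → 23 November 2023.

November 23, 2023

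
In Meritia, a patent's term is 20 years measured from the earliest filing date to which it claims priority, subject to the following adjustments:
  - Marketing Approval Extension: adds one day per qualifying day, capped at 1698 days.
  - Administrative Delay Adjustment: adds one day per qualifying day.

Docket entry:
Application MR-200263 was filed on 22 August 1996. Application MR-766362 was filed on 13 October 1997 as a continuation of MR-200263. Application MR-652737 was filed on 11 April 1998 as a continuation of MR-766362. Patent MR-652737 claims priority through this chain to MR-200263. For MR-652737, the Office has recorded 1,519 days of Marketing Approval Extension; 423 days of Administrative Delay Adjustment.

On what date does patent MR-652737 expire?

Earliest priority filing: 22 August 1996.
Base term: 22 August 1996 + 20 years → 22 August 2016.
Marketing Approval Extension: 1519 days (within the 1698-day cap) → +1519 days → 19 October 2020.
Administrative Delay Adjustment: +423 days → 16 December 2021.

December 16, 2021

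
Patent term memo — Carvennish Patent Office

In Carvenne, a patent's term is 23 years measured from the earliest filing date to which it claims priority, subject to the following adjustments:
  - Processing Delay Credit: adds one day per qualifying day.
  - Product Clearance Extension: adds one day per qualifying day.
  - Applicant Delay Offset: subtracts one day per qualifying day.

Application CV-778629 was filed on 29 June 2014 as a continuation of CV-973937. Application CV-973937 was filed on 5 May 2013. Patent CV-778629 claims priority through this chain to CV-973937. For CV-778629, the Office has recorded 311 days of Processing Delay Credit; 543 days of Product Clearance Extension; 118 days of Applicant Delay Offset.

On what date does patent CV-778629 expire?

Earliest priority filing: 5 May 2013.
Base term: 5 May 2013 + 23 years → 5 May 2036.
Processing Delay Credit: +311 days → 12 March 2037.
Product Clearance Extension: +543 days → 6 September 2038.
Applicant Delay Offset: −118 days → 11 May 2038.

2038-05-11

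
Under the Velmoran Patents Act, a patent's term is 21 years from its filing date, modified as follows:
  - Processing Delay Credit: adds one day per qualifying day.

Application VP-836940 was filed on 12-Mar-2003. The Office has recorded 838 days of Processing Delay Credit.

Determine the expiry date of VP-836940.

June 28, 2026

Base term: filing date + 21 years → 12 March 2024.
Processing Delay Credit: +838 days → 28 June 2026.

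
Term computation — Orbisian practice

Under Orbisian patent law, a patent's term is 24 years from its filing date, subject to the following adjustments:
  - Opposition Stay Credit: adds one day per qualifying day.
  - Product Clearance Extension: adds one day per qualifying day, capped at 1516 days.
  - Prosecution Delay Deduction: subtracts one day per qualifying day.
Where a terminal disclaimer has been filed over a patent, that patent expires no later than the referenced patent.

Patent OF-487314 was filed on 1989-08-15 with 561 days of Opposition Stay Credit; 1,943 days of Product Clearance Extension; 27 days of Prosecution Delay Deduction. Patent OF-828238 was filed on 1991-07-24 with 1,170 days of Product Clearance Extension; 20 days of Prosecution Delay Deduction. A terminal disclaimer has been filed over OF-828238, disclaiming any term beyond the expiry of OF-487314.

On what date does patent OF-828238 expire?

2018-09-16

Natural term of OF-828238:
  Base: filing + 24 years → 24 July 2015.
  Product Clearance Extension: 1170 days (within the 1516-day cap) → +1170 days → 6 October 2018.
  Prosecution Delay Deduction: −20 days → 16 September 2018.
Expiry of referenced patent OF-487314:
  Base: filing + 24 years → 15 August 2013.
  Opposition Stay Credit: +561 days → 27 February 2015.
  Product Clearance Extension: 1943 days claimed exceeds the 1516-day cap, so +1516 days → 23 April 2019.
  Prosecution Delay Deduction: −27 days → 27 March 2019.
Terminal disclaimer: OF-828238 expires on the earlier of 16 September 2018 and 27 March 2019.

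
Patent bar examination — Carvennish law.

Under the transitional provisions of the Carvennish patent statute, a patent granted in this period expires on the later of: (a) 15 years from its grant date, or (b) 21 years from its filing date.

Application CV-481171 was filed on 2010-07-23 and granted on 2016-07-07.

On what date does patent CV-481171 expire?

2031-07-23

(a) grant + 15 years → 7 July 2031.
(b) filing + 21 years → 23 July 2031.
Later of the two: 23 July 2031.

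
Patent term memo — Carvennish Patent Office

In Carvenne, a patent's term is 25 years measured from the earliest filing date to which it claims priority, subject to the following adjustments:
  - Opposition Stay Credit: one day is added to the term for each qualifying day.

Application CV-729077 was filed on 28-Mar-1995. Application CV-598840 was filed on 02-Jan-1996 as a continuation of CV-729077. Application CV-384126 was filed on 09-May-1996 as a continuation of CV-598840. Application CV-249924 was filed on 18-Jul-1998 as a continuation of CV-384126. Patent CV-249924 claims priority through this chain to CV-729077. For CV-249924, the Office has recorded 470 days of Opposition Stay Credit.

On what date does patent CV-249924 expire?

July 11, 2021

Earliest priority filing: 28 March 1995.
Base term: 28 March 1995 + 25 years → 28 March 2020.
Opposition Stay Credit: +470 days → 11 July 2021.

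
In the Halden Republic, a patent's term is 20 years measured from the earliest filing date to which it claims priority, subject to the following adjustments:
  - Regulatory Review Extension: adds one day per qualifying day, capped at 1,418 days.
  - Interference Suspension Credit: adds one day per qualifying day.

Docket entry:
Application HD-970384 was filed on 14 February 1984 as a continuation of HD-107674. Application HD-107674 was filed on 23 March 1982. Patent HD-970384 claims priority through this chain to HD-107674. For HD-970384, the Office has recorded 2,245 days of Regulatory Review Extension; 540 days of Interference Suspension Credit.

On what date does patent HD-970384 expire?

Earliest priority filing: 23 March 1982.
Base term: 23 March 1982 + 20 years → 23 March 2002.
Regulatory Review Extension: 2245 days claimed exceeds the 1418-day cap, so +1418 days → 8 February 2006.
Interference Suspension Credit: +540 days → 2 August 2007.

August 2, 2007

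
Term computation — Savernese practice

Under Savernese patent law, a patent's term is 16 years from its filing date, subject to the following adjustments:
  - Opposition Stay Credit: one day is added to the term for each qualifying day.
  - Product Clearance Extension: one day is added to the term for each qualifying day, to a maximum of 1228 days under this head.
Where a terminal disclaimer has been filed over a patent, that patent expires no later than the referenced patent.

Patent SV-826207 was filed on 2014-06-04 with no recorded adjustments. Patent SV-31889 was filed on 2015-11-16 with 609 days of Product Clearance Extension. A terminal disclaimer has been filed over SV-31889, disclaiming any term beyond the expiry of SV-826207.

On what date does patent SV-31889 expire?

Natural term of SV-31889:
  Base: filing + 16 years → 16 November 2031.
  Product Clearance Extension: 609 days (within the 1228-day cap) → +609 days → 17 July 2033.
Expiry of referenced patent SV-826207:
  Base: filing + 16 years → 4 June 2030.
Terminal disclaimer: SV-31889 expires on the earlier of 17 July 2033 and 4 June 2030.

June 4, 2030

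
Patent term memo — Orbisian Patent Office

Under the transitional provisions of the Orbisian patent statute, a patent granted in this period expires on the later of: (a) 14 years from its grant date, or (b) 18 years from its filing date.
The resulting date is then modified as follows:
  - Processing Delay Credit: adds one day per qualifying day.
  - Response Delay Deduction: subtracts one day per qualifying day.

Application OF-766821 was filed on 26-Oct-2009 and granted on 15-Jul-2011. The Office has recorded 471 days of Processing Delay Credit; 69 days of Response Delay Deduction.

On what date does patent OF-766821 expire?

(a) grant + 14 years → 15 July 2025.
(b) filing + 18 years → 26 October 2027.
Later of the two: 26 October 2027.
Processing Delay Credit: +471 days → 8 February 2029.
Response Delay Deduction: −69 days → 1 December 2028.

December 1, 2028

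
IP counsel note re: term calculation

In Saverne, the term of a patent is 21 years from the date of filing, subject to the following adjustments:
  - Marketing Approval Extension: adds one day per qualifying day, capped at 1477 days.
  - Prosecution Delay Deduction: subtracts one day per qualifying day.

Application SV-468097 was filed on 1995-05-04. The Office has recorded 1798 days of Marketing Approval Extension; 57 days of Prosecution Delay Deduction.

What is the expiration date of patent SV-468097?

Base term: filing date + 21 years → 4 May 2016.
Marketing Approval Extension: 1798 days claimed exceeds the 1477-day cap, so +1477 days → 20 May 2020.
Prosecution Delay Deduction: −57 days → 24 March 2020.

March 24, 2020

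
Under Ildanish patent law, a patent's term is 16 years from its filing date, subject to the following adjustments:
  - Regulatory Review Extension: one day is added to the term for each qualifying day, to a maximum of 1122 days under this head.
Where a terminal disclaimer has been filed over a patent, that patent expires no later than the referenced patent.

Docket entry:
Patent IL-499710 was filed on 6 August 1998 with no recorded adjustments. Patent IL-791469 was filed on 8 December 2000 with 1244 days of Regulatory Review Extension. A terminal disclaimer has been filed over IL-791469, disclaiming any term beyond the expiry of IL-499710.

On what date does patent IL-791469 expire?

August 6, 2014

Natural term of IL-791469:
  Base: filing + 16 years → 8 December 2016.
  Regulatory Review Extension: 1244 days claimed exceeds the 1122-day cap, so +1122 days → 4 January 2020.
Expiry of referenced patent IL-499710:
  Base: filing + 16 years → 6 August 2014.
Terminal disclaimer: IL-791469 expires on the earlier of 4 January 2020 and 6 August 2014.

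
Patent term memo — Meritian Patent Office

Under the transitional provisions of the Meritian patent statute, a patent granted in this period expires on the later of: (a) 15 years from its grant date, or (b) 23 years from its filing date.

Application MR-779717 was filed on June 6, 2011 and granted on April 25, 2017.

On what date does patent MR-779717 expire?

(a) grant + 15 years → 25 April 2032.
(b) filing + 23 years → 6 June 2034.
Later of the two: 6 June 2034.

June 6, 2034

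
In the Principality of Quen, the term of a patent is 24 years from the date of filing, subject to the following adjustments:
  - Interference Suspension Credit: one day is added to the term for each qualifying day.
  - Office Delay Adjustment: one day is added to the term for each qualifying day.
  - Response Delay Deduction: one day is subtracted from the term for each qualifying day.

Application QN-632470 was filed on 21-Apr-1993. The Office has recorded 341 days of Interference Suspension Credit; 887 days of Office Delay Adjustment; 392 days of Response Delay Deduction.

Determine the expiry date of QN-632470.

August 5, 2019

Base term: filing date + 24 years → 21 April 2017.
Interference Suspension Credit: +341 days → 28 March 2018.
Office Delay Adjustment: +887 days → 31 August 2020.
Response Delay Deduction: −392 days → 5 August 2019.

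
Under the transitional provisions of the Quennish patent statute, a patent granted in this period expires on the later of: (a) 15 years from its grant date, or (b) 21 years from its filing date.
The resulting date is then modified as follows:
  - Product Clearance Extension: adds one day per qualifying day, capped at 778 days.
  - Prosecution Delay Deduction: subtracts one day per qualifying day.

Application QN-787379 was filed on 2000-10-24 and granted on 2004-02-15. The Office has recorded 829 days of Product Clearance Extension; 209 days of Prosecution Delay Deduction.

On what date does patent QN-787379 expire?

(a) grant + 15 years → 15 February 2019.
(b) filing + 21 years → 24 October 2021.
Later of the two: 24 October 2021.
Product Clearance Extension: 829 days claimed exceeds the 778-day cap, so +778 days → 11 December 2023.
Prosecution Delay Deduction: −209 days → 16 May 2023.

May 16, 2023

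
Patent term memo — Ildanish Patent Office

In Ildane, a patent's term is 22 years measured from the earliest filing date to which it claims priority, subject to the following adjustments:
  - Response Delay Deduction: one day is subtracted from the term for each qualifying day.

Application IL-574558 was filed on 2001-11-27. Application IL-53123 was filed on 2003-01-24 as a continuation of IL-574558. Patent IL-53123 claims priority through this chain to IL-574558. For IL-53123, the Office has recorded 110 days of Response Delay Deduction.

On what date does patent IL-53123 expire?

August 9, 2023

Earliest priority filing: 27 November 2001.
Base term: 27 November 2001 + 22 years → 27 November 2023.
Response Delay Deduction: −110 days → 9 August 2023.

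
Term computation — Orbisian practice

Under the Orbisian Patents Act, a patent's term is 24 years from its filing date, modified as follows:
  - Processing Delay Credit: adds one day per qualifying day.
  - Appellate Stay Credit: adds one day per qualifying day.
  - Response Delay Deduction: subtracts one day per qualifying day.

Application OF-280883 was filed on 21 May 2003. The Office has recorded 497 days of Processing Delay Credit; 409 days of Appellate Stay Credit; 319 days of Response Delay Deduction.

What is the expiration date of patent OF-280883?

Base term: filing date + 24 years → 21 May 2027.
Processing Delay Credit: +497 days → 29 September 2028.
Appellate Stay Credit: +409 days → 12 November 2029.
Response Delay Deduction: −319 days → 28 December 2028.

December 28, 2028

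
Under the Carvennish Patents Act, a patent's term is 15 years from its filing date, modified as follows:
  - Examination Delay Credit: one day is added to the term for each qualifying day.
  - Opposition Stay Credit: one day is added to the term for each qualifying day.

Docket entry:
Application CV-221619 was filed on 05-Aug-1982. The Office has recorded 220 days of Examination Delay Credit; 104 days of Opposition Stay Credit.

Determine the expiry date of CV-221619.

Base term: filing date + 15 years → 5 August 1997.
Examination Delay Credit: +220 days → 13 March 1998.
Opposition Stay Credit: +104 days → 25 June 1998.

June 25, 1998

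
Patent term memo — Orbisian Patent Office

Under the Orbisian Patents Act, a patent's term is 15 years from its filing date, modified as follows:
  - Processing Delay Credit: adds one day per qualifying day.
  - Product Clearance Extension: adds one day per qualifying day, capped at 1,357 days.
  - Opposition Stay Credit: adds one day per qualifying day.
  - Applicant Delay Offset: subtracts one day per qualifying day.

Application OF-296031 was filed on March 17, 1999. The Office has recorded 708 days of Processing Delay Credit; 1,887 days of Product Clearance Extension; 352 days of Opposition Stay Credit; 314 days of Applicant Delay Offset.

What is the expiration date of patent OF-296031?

2019-12-19

Base term: filing date + 15 years → 17 March 2014.
Processing Delay Credit: +708 days → 23 February 2016.
Product Clearance Extension: 1887 days claimed exceeds the 1357-day cap, so +1357 days → 11 November 2019.
Opposition Stay Credit: +352 days → 28 October 2020.
Applicant Delay Offset: −314 days → 19 December 2019.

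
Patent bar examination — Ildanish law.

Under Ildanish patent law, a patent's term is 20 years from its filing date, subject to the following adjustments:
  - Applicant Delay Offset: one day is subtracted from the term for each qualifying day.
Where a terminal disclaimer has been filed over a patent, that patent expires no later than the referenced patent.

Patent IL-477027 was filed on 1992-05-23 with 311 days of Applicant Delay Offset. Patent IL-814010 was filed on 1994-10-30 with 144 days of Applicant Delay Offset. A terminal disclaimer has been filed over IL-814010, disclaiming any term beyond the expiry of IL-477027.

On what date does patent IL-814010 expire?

July 17, 2011

Natural term of IL-814010:
  Base: filing + 20 years → 30 October 2014.
  Applicant Delay Offset: −144 days → 8 June 2014.
Expiry of referenced patent IL-477027:
  Base: filing + 20 years → 23 May 2012.
  Applicant Delay Offset: −311 days → 17 July 2011.
Terminal disclaimer: IL-814010 expires on the earlier of 8 June 2014 and 17 July 2011.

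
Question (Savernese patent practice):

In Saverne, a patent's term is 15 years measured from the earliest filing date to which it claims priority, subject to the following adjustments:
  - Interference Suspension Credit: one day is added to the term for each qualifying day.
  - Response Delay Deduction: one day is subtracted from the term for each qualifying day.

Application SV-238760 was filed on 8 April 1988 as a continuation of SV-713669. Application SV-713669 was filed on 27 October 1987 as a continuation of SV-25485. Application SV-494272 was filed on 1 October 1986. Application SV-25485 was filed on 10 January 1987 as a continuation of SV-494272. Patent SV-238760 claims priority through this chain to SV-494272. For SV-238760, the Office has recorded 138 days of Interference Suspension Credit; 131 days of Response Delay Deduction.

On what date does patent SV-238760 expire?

Earliest priority filing: 1 October 1986.
Base term: 1 October 1986 + 15 years → 1 October 2001.
Interference Suspension Credit: +138 days → 16 February 2002.
Response Delay Deduction: −131 days → 8 October 2001.

2001-10-08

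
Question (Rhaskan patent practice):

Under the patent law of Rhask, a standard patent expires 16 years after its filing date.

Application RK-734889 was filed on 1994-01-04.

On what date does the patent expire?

January 4, 2010

Filing date + 16 years → 4 January 2010.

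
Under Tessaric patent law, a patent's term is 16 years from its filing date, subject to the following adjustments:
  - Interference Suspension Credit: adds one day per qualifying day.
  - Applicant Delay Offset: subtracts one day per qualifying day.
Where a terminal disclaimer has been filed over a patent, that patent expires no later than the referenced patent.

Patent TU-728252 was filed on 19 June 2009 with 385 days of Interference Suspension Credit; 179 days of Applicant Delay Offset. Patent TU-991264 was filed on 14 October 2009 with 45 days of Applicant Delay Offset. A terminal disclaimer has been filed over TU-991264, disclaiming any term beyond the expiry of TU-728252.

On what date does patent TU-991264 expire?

Natural term of TU-991264:
  Base: filing + 16 years → 14 October 2025.
  Applicant Delay Offset: −45 days → 30 August 2025.
Expiry of referenced patent TU-728252:
  Base: filing + 16 years → 19 June 2025.
  Interference Suspension Credit: +385 days → 9 July 2026.
  Applicant Delay Offset: −179 days → 11 January 2026.
Terminal disclaimer: TU-991264 expires on the earlier of 30 August 2025 and 11 January 2026.

August 30, 2025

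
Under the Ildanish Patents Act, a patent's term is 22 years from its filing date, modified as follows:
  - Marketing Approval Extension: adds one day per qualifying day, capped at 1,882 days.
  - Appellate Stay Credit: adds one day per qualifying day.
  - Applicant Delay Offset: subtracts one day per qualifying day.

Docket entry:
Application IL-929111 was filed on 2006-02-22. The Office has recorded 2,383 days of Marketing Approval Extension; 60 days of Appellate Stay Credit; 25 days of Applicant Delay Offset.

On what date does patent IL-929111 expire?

2033-05-23

Base term: filing date + 22 years → 22 February 2028.
Marketing Approval Extension: 2383 days claimed exceeds the 1882-day cap, so +1882 days → 18 April 2033.
Appellate Stay Credit: +60 days → 17 June 2033.
Applicant Delay Offset: −25 days → 23 May 2033.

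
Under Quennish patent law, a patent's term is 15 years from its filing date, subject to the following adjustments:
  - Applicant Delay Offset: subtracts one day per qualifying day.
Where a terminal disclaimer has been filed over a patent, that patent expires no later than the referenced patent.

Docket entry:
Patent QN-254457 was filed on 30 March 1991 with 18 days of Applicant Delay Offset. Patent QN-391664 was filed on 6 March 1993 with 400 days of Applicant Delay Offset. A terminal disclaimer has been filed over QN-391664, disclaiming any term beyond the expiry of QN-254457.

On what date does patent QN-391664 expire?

Natural term of QN-391664:
  Base: filing + 15 years → 6 March 2008.
  Applicant Delay Offset: −400 days → 31 January 2007.
Expiry of referenced patent QN-254457:
  Base: filing + 15 years → 30 March 2006.
  Applicant Delay Offset: −18 days → 12 March 2006.
Terminal disclaimer: QN-391664 expires on the earlier of 31 January 2007 and 12 March 2006.

March 12, 2006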